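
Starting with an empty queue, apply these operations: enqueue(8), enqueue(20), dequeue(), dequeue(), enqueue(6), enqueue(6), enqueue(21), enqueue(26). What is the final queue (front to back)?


enqueue(8) -> [8]
enqueue(20) -> [8, 20]
dequeue() returns 8 -> [20]
dequeue() returns 20 -> []
enqueue(6) -> [6]
enqueue(6) -> [6, 6]
enqueue(21) -> [6, 6, 21]
enqueue(26) -> [6, 6, 21, 26]
Final queue (front to back): [6, 6, 21, 26]


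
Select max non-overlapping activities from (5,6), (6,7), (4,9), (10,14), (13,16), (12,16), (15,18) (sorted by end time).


Greedy: pick earliest-ending, then skip overlaps.
Selected (4 activities): [(5, 6), (6, 7), (10, 14), (15, 18)]


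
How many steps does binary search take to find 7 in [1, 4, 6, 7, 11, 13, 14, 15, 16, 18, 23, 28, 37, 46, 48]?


Search for 7:
[0,14] mid=7 arr[7]=15
[0,6] mid=3 arr[3]=7
Total: 2 comparisons


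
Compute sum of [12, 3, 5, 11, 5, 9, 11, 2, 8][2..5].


Prefix sums: [0, 12, 15, 20, 31, 36, 45, 56, 58, 66]
Sum[2..5] = prefix[6] - prefix[2] = 45 - 15 = 30


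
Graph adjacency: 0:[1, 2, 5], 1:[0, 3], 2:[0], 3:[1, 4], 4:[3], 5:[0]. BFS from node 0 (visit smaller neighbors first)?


BFS queue: start with [0]
Visit order: [0, 1, 2, 5, 3, 4]


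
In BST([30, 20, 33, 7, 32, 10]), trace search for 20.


BST root = 30
Search for 20: compare at each node
Path: [30, 20]


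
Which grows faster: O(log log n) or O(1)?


constant grows slower than double-logarithmic
O(1) is asymptotically smaller; O(log log n) grows faster


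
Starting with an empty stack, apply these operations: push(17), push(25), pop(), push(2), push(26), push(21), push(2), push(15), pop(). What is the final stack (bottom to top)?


push(17) -> [17]
push(25) -> [17, 25]
pop() returns 25 -> [17]
push(2) -> [17, 2]
push(26) -> [17, 2, 26]
push(21) -> [17, 2, 26, 21]
push(2) -> [17, 2, 26, 21, 2]
push(15) -> [17, 2, 26, 21, 2, 15]
pop() returns 15 -> [17, 2, 26, 21, 2]
Final stack (bottom to top): [17, 2, 26, 21, 2]


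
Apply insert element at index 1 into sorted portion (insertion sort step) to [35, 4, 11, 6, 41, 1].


After one pass: [4, 35, 11, 6, 41, 1]


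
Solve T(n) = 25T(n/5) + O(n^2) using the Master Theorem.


a=25, b=5, c=2. log_5(25)=2 = c=2. Case 2: O(n^c log n) = O(n^2 log n)
Complexity: O(n^2 log n)


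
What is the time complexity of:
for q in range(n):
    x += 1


Per nesting level: O(n) = O(n)
Complexity: O(n)


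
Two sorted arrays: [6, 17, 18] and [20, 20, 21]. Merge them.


Compare heads, take smaller each step.
Merged: [6, 17, 18, 20, 20, 21]


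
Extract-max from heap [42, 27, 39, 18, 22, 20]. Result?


Max = 42
Replace root with last, heapify down
Resulting heap: [39, 27, 20, 18, 22]


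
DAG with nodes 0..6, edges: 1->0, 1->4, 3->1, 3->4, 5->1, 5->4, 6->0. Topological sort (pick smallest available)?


Kahn's algorithm, process smallest node first
Order: [2, 3, 5, 1, 4, 6, 0]


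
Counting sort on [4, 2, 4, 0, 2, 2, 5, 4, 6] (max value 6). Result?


Count array: [1, 0, 3, 0, 3, 1, 1]
Reconstruct: [0, 2, 2, 2, 4, 4, 4, 5, 6]


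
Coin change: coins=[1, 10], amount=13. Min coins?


dp[0]=0; dp[i]=1+min(dp[i-c] for c in coins)
...dp[8]=8, dp[9]=9, dp[10]=1, dp[11]=2, dp[12]=3, dp[13]=4
Minimum coins for 13 = 4


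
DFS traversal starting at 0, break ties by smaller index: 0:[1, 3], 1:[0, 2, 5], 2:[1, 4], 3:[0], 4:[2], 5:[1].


DFS stack-based: start with [0]
Visit order: [0, 1, 2, 4, 5, 3]


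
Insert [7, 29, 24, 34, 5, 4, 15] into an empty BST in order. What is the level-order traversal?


Root = 7; build tree by BST insertion.
Level-Order traversal: [7, 5, 29, 4, 24, 34, 15]


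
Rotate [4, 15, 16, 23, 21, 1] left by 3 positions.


Left rotate by 3: [23, 21, 1, 4, 15, 16]


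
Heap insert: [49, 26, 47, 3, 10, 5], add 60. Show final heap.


Append 60: [49, 26, 47, 3, 10, 5, 60]
Bubble up: swap idx 6(60) with idx 2(47); swap idx 2(60) with idx 0(49)
Result: [60, 26, 49, 3, 10, 5, 47]


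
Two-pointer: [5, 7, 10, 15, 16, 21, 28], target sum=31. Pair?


Two pointers: lo=0, hi=6
Found pair: (10, 21) summing to 31


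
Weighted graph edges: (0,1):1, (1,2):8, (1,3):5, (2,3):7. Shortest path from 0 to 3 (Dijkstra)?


Dijkstra from 0:
Distances: {0: 0, 1: 1, 2: 9, 3: 6}
Shortest distance to 3 = 6, path = [0, 1, 3]


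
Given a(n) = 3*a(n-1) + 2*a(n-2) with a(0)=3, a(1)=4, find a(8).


Build bottom-up:
...a(6)=2814, a(7)=10022, a(8)=3*10022+2*2814=35694


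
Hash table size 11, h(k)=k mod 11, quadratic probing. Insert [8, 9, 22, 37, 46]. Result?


Insertions: 8->slot 8; 9->slot 9; 22->slot 0; 37->slot 4; 46->slot 2
Table: [22, None, 46, None, 37, None, None, None, 8, 9, None]


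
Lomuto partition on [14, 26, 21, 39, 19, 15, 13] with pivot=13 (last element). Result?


Elements <= 13 go left of pivot.
Result: [13, 26, 21, 39, 19, 15, 14], pivot at index 0


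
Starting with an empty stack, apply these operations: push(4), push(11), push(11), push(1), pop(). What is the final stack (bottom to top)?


push(4) -> [4]
push(11) -> [4, 11]
push(11) -> [4, 11, 11]
push(1) -> [4, 11, 11, 1]
pop() returns 1 -> [4, 11, 11]
Final stack (bottom to top): [4, 11, 11]


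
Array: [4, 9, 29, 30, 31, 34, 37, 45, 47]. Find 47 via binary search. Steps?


Search for 47:
[0,8] mid=4 arr[4]=31
[5,8] mid=6 arr[6]=37
[7,8] mid=7 arr[7]=45
[8,8] mid=8 arr[8]=47
Total: 4 comparisons


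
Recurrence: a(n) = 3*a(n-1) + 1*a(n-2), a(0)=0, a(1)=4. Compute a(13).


Build bottom-up:
...a(11)=565924, a(12)=1869120, a(13)=3*1869120+1*565924=6173284


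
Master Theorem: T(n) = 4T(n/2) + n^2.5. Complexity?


a=4, b=2, c=2.5. log_2(4)=2 < c=2.5. Case 3: O(n^c) = O(n^2.500)
Complexity: O(n^2.500)


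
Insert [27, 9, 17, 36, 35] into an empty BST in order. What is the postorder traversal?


Root = 27; build tree by BST insertion.
Postorder traversal: [17, 9, 35, 36, 27]


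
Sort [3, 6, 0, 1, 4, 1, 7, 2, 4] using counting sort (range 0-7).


Count array: [1, 2, 1, 1, 2, 0, 1, 1]
Reconstruct: [0, 1, 1, 2, 3, 4, 4, 6, 7]


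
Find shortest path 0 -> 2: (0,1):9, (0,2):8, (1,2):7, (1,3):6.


Dijkstra from 0:
Distances: {0: 0, 1: 9, 2: 8, 3: 15}
Shortest distance to 2 = 8, path = [0, 2]


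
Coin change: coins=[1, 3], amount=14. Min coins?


dp[0]=0; dp[i]=1+min(dp[i-c] for c in coins)
...dp[9]=3, dp[10]=4, dp[11]=5, dp[12]=4, dp[13]=5, dp[14]=6
Minimum coins for 14 = 6


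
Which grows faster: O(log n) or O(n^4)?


logarithmic grows slower than quartic
O(log n) is asymptotically smaller; O(n^4) grows faster


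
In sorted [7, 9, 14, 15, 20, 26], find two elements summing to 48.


Two pointers: lo=0, hi=5
No pair sums to 48


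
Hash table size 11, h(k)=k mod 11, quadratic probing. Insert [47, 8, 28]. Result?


Insertions: 47->slot 3; 8->slot 8; 28->slot 6
Table: [None, None, None, 47, None, None, 28, None, 8, None, None]


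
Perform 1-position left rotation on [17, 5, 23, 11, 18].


Left rotate by 1: [5, 23, 11, 18, 17]


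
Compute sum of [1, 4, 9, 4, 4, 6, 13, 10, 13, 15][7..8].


Prefix sums: [0, 1, 5, 14, 18, 22, 28, 41, 51, 64, 79]
Sum[7..8] = prefix[9] - prefix[7] = 64 - 41 = 23


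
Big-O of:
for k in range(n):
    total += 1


Per nesting level: O(n) = O(n)
Complexity: O(n)


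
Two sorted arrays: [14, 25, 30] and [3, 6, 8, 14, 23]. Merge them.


Compare heads, take smaller each step.
Merged: [3, 6, 8, 14, 14, 23, 25, 30]


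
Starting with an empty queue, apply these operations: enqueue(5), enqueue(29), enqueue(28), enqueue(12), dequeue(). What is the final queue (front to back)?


enqueue(5) -> [5]
enqueue(29) -> [5, 29]
enqueue(28) -> [5, 29, 28]
enqueue(12) -> [5, 29, 28, 12]
dequeue() returns 5 -> [29, 28, 12]
Final queue (front to back): [29, 28, 12]


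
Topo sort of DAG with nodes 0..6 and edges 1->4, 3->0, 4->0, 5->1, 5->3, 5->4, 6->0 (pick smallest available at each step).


Kahn's algorithm, process smallest node first
Order: [2, 5, 1, 3, 4, 6, 0]


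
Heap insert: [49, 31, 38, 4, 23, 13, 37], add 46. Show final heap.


Append 46: [49, 31, 38, 4, 23, 13, 37, 46]
Bubble up: swap idx 7(46) with idx 3(4); swap idx 3(46) with idx 1(31)
Result: [49, 46, 38, 31, 23, 13, 37, 4]


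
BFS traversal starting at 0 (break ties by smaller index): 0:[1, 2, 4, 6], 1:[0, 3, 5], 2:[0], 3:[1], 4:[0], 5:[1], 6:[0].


BFS queue: start with [0]
Visit order: [0, 1, 2, 4, 6, 3, 5]


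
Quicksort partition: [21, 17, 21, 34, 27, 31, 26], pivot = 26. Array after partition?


Elements <= 26 go left of pivot.
Result: [21, 17, 21, 26, 27, 31, 34], pivot at index 3


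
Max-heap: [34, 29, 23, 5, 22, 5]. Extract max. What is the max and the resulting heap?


Max = 34
Replace root with last, heapify down
Resulting heap: [29, 22, 23, 5, 5]


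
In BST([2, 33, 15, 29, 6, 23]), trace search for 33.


BST root = 2
Search for 33: compare at each node
Path: [2, 33]


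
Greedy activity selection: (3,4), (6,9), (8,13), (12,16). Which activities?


Greedy: pick earliest-ending, then skip overlaps.
Selected (3 activities): [(3, 4), (6, 9), (12, 16)]


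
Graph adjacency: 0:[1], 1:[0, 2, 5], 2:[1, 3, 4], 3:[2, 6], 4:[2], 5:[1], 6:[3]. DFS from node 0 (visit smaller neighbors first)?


DFS stack-based: start with [0]
Visit order: [0, 1, 2, 3, 6, 4, 5]


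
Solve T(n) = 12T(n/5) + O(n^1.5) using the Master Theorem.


a=12, b=5, c=1.5. log_5(12)=1.544 > c=1.5. Case 1: O(n^log_b(a)) = O(n^1.544)
Complexity: O(n^1.544)


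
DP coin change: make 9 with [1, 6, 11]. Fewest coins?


dp[0]=0; dp[i]=1+min(dp[i-c] for c in coins)
...dp[4]=4, dp[5]=5, dp[6]=1, dp[7]=2, dp[8]=3, dp[9]=4
Minimum coins for 9 = 4


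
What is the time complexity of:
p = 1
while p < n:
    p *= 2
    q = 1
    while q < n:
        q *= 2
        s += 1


Per nesting level: O(log n) * O(log n) = O((log n)^2)
Complexity: O((log n)^2)


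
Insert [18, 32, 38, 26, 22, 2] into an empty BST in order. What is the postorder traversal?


Root = 18; build tree by BST insertion.
Postorder traversal: [2, 22, 26, 38, 32, 18]


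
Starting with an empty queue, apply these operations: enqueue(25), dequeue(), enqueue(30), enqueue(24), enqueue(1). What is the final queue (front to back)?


enqueue(25) -> [25]
dequeue() returns 25 -> []
enqueue(30) -> [30]
enqueue(24) -> [30, 24]
enqueue(1) -> [30, 24, 1]
Final queue (front to back): [30, 24, 1]


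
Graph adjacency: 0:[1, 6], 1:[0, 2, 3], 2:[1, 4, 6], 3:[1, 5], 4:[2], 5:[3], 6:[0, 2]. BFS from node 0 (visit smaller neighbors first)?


BFS queue: start with [0]
Visit order: [0, 1, 6, 2, 3, 4, 5]


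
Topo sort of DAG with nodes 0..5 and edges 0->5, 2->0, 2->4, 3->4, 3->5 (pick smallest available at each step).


Kahn's algorithm, process smallest node first
Order: [1, 2, 0, 3, 4, 5]


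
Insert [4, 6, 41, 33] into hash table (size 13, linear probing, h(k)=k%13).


Insertions: 4->slot 4; 6->slot 6; 41->slot 2; 33->slot 7
Table: [None, None, 41, None, 4, None, 6, 33, None, None, None, None, None]


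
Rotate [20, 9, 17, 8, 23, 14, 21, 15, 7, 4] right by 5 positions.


Right rotate by 5: [14, 21, 15, 7, 4, 20, 9, 17, 8, 23]


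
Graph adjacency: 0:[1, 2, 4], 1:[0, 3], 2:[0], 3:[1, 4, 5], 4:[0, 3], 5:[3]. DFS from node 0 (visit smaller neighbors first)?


DFS stack-based: start with [0]
Visit order: [0, 1, 3, 4, 5, 2]


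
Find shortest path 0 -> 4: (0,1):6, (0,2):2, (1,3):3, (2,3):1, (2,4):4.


Dijkstra from 0:
Distances: {0: 0, 1: 6, 2: 2, 3: 3, 4: 6}
Shortest distance to 4 = 6, path = [0, 2, 4]


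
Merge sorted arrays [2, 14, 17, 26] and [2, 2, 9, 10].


Compare heads, take smaller each step.
Merged: [2, 2, 2, 9, 10, 14, 17, 26]


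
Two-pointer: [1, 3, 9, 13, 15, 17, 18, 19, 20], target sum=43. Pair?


Two pointers: lo=0, hi=8
No pair sums to 43


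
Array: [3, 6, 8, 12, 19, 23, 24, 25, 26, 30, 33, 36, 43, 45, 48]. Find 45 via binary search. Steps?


Search for 45:
[0,14] mid=7 arr[7]=25
[8,14] mid=11 arr[11]=36
[12,14] mid=13 arr[13]=45
Total: 3 comparisons


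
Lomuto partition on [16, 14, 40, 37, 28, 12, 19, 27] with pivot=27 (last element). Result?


Elements <= 27 go left of pivot.
Result: [16, 14, 12, 19, 27, 40, 37, 28], pivot at index 4


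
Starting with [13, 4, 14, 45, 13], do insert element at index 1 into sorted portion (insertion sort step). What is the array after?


After one pass: [4, 13, 14, 45, 13]


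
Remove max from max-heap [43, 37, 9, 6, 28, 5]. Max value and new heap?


Max = 43
Replace root with last, heapify down
Resulting heap: [37, 28, 9, 6, 5]


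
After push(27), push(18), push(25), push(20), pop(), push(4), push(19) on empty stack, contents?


push(27) -> [27]
push(18) -> [27, 18]
push(25) -> [27, 18, 25]
push(20) -> [27, 18, 25, 20]
pop() returns 20 -> [27, 18, 25]
push(4) -> [27, 18, 25, 4]
push(19) -> [27, 18, 25, 4, 19]
Final stack (bottom to top): [27, 18, 25, 4, 19]


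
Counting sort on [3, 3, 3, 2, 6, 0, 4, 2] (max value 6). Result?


Count array: [1, 0, 2, 3, 1, 0, 1]
Reconstruct: [0, 2, 2, 3, 3, 3, 4, 6]


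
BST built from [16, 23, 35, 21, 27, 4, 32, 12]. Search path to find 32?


BST root = 16
Search for 32: compare at each node
Path: [16, 23, 35, 27, 32]


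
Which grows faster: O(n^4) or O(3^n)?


quartic grows slower than exponential (base 3)
O(n^4) is asymptotically smaller; O(3^n) grows faster


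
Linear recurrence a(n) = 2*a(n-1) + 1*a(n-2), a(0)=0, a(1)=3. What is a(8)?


Build bottom-up:
...a(6)=210, a(7)=507, a(8)=2*507+1*210=1224


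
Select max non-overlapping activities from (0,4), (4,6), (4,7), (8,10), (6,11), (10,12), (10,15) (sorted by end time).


Greedy: pick earliest-ending, then skip overlaps.
Selected (4 activities): [(0, 4), (4, 6), (8, 10), (10, 12)]


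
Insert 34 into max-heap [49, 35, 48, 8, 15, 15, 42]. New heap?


Append 34: [49, 35, 48, 8, 15, 15, 42, 34]
Bubble up: swap idx 7(34) with idx 3(8)
Result: [49, 35, 48, 34, 15, 15, 42, 8]


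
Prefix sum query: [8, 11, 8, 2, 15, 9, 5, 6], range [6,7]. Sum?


Prefix sums: [0, 8, 19, 27, 29, 44, 53, 58, 64]
Sum[6..7] = prefix[8] - prefix[6] = 64 - 53 = 11


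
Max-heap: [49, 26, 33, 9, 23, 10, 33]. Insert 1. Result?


Append 1: [49, 26, 33, 9, 23, 10, 33, 1]
Bubble up: no swaps needed
Result: [49, 26, 33, 9, 23, 10, 33, 1]


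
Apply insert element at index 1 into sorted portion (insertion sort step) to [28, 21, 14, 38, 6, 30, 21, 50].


After one pass: [21, 28, 14, 38, 6, 30, 21, 50]


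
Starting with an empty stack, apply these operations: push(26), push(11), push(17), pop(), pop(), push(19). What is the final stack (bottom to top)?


push(26) -> [26]
push(11) -> [26, 11]
push(17) -> [26, 11, 17]
pop() returns 17 -> [26, 11]
pop() returns 11 -> [26]
push(19) -> [26, 19]
Final stack (bottom to top): [26, 19]


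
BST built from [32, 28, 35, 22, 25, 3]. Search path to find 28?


BST root = 32
Search for 28: compare at each node
Path: [32, 28]


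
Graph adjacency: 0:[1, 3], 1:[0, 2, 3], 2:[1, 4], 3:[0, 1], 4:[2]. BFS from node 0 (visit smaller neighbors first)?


BFS queue: start with [0]
Visit order: [0, 1, 3, 2, 4]


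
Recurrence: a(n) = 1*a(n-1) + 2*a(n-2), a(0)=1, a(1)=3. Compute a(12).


Build bottom-up:
...a(10)=1365, a(11)=2731, a(12)=1*2731+2*1365=5461


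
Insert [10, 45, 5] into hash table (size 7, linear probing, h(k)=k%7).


Insertions: 10->slot 3; 45->slot 4; 5->slot 5
Table: [None, None, None, 10, 45, 5, None]


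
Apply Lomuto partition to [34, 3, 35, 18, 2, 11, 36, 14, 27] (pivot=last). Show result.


Elements <= 27 go left of pivot.
Result: [3, 18, 2, 11, 14, 27, 36, 35, 34], pivot at index 5


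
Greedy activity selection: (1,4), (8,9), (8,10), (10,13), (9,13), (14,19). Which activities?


Greedy: pick earliest-ending, then skip overlaps.
Selected (4 activities): [(1, 4), (8, 9), (10, 13), (14, 19)]


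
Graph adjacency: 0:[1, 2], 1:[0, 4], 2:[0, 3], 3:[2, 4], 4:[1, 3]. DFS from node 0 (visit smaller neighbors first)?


DFS stack-based: start with [0]
Visit order: [0, 1, 4, 3, 2]


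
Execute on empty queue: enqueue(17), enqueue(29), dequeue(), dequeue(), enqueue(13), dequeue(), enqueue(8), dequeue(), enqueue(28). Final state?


enqueue(17) -> [17]
enqueue(29) -> [17, 29]
dequeue() returns 17 -> [29]
dequeue() returns 29 -> []
enqueue(13) -> [13]
dequeue() returns 13 -> []
enqueue(8) -> [8]
dequeue() returns 8 -> []
enqueue(28) -> [28]
Final queue (front to back): [28]


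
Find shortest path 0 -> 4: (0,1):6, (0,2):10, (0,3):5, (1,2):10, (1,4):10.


Dijkstra from 0:
Distances: {0: 0, 1: 6, 2: 10, 3: 5, 4: 16}
Shortest distance to 4 = 16, path = [0, 1, 4]


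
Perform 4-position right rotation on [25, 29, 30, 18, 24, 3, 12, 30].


Right rotate by 4: [24, 3, 12, 30, 25, 29, 30, 18]


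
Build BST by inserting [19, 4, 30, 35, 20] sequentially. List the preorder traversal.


Root = 19; build tree by BST insertion.
Preorder traversal: [19, 4, 30, 20, 35]


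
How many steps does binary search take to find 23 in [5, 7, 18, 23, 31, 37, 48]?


Search for 23:
[0,6] mid=3 arr[3]=23
Total: 1 comparisons


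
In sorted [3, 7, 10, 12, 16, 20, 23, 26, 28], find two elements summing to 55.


Two pointers: lo=0, hi=8
No pair sums to 55


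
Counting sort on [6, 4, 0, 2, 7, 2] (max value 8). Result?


Count array: [1, 0, 2, 0, 1, 0, 1, 1, 0]
Reconstruct: [0, 2, 2, 4, 6, 7]


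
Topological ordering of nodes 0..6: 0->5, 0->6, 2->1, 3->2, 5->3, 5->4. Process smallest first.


Kahn's algorithm, process smallest node first
Order: [0, 5, 3, 2, 1, 4, 6]


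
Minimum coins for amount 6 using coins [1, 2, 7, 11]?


dp[0]=0; dp[i]=1+min(dp[i-c] for c in coins)
...dp[1]=1, dp[2]=1, dp[3]=2, dp[4]=2, dp[5]=3, dp[6]=3
Minimum coins for 6 = 3


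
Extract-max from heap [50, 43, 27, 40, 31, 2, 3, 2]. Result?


Max = 50
Replace root with last, heapify down
Resulting heap: [43, 40, 27, 2, 31, 2, 3]


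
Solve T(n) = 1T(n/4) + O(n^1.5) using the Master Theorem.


a=1, b=4, c=1.5. log_4(1)=0 < c=1.5. Case 3: O(n^c) = O(n^1.500)
Complexity: O(n^1.500)


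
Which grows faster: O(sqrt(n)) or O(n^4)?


sublinear grows slower than quartic
O(sqrt(n)) is asymptotically smaller; O(n^4) grows faster


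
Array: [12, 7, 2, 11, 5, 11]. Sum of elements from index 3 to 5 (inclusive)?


Prefix sums: [0, 12, 19, 21, 32, 37, 48]
Sum[3..5] = prefix[6] - prefix[3] = 48 - 21 = 27


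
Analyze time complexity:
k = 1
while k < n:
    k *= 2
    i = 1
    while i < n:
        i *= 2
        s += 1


Per nesting level: O(log n) * O(log n) = O((log n)^2)
Complexity: O((log n)^2)


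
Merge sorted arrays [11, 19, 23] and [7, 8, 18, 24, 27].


Compare heads, take smaller each step.
Merged: [7, 8, 11, 18, 19, 23, 24, 27]


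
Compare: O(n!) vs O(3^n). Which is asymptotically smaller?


exponential (base 3) grows slower than factorial
O(3^n) is asymptotically smaller; O(n!) grows faster


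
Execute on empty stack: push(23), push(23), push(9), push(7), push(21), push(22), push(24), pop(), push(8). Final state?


push(23) -> [23]
push(23) -> [23, 23]
push(9) -> [23, 23, 9]
push(7) -> [23, 23, 9, 7]
push(21) -> [23, 23, 9, 7, 21]
push(22) -> [23, 23, 9, 7, 21, 22]
push(24) -> [23, 23, 9, 7, 21, 22, 24]
pop() returns 24 -> [23, 23, 9, 7, 21, 22]
push(8) -> [23, 23, 9, 7, 21, 22, 8]
Final stack (bottom to top): [23, 23, 9, 7, 21, 22, 8]


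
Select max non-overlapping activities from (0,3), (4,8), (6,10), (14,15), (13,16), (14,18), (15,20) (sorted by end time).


Greedy: pick earliest-ending, then skip overlaps.
Selected (4 activities): [(0, 3), (4, 8), (14, 15), (15, 20)]


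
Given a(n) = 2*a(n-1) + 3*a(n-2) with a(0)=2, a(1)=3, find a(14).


Build bottom-up:
...a(12)=664302, a(13)=1992903, a(14)=2*1992903+3*664302=5978712


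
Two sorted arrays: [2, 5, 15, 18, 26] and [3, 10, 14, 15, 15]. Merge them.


Compare heads, take smaller each step.
Merged: [2, 3, 5, 10, 14, 15, 15, 15, 18, 26]


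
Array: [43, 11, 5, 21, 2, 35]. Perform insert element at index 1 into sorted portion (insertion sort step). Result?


After one pass: [11, 43, 5, 21, 2, 35]


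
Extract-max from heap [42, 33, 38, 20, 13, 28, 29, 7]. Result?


Max = 42
Replace root with last, heapify down
Resulting heap: [38, 33, 29, 20, 13, 28, 7]


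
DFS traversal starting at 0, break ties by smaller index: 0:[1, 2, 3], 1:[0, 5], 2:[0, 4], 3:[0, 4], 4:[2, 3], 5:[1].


DFS stack-based: start with [0]
Visit order: [0, 1, 5, 2, 4, 3]


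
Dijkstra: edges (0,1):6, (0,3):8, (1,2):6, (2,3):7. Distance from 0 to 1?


Dijkstra from 0:
Distances: {0: 0, 1: 6, 2: 12, 3: 8}
Shortest distance to 1 = 6, path = [0, 1]


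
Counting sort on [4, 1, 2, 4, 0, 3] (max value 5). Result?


Count array: [1, 1, 1, 1, 2, 0]
Reconstruct: [0, 1, 2, 3, 4, 4]


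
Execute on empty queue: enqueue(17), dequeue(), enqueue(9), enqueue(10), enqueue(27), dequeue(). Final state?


enqueue(17) -> [17]
dequeue() returns 17 -> []
enqueue(9) -> [9]
enqueue(10) -> [9, 10]
enqueue(27) -> [9, 10, 27]
dequeue() returns 9 -> [10, 27]
Final queue (front to back): [10, 27]


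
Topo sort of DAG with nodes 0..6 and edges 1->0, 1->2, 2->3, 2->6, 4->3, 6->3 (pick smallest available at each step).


Kahn's algorithm, process smallest node first
Order: [1, 0, 2, 4, 5, 6, 3]


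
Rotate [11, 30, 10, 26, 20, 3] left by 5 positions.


Left rotate by 5: [3, 11, 30, 10, 26, 20]


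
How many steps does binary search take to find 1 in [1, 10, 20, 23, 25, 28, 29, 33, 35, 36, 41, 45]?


Search for 1:
[0,11] mid=5 arr[5]=28
[0,4] mid=2 arr[2]=20
[0,1] mid=0 arr[0]=1
Total: 3 comparisons


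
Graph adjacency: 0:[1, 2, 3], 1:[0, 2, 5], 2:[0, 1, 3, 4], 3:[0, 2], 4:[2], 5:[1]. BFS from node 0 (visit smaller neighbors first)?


BFS queue: start with [0]
Visit order: [0, 1, 2, 3, 5, 4]


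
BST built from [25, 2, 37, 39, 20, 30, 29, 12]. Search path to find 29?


BST root = 25
Search for 29: compare at each node
Path: [25, 37, 30, 29]


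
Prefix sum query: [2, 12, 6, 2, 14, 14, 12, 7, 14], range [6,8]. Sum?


Prefix sums: [0, 2, 14, 20, 22, 36, 50, 62, 69, 83]
Sum[6..8] = prefix[9] - prefix[6] = 83 - 50 = 33


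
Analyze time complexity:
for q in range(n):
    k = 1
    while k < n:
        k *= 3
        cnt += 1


Per nesting level: O(n) * O(log n) = O(n log n)
Complexity: O(n log n)


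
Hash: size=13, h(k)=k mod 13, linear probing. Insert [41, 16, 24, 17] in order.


Insertions: 41->slot 2; 16->slot 3; 24->slot 11; 17->slot 4
Table: [None, None, 41, 16, 17, None, None, None, None, None, None, 24, None]


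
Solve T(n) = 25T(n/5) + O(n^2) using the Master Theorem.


a=25, b=5, c=2. log_5(25)=2 = c=2. Case 2: O(n^c log n) = O(n^2 log n)
Complexity: O(n^2 log n)


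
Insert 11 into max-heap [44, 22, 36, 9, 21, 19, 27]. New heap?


Append 11: [44, 22, 36, 9, 21, 19, 27, 11]
Bubble up: swap idx 7(11) with idx 3(9)
Result: [44, 22, 36, 11, 21, 19, 27, 9]


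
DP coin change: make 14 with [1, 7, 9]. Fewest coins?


dp[0]=0; dp[i]=1+min(dp[i-c] for c in coins)
...dp[9]=1, dp[10]=2, dp[11]=3, dp[12]=4, dp[13]=5, dp[14]=2
Minimum coins for 14 = 2


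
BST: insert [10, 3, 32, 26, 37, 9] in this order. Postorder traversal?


Root = 10; build tree by BST insertion.
Postorder traversal: [9, 3, 26, 37, 32, 10]


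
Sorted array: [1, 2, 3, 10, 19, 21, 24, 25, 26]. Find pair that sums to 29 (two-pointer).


Two pointers: lo=0, hi=8
Found pair: (3, 26) summing to 29


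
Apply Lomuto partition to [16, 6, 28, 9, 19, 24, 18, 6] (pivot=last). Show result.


Elements <= 6 go left of pivot.
Result: [6, 6, 28, 9, 19, 24, 18, 16], pivot at index 1


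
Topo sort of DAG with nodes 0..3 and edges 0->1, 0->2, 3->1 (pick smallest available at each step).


Kahn's algorithm, process smallest node first
Order: [0, 2, 3, 1]


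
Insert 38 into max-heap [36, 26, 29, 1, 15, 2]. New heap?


Append 38: [36, 26, 29, 1, 15, 2, 38]
Bubble up: swap idx 6(38) with idx 2(29); swap idx 2(38) with idx 0(36)
Result: [38, 26, 36, 1, 15, 2, 29]


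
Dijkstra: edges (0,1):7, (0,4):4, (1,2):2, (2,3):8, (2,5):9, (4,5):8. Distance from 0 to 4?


Dijkstra from 0:
Distances: {0: 0, 1: 7, 2: 9, 3: 17, 4: 4, 5: 12}
Shortest distance to 4 = 4, path = [0, 4]


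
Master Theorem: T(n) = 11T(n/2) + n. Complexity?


a=11, b=2, c=1. log_2(11)=3.459 > c=1. Case 1: O(n^log_b(a)) = O(n^3.459)
Complexity: O(n^3.459)


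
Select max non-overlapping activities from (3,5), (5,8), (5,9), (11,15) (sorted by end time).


Greedy: pick earliest-ending, then skip overlaps.
Selected (3 activities): [(3, 5), (5, 8), (11, 15)]


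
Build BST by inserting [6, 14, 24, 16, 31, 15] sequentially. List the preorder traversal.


Root = 6; build tree by BST insertion.
Preorder traversal: [6, 14, 24, 16, 15, 31]


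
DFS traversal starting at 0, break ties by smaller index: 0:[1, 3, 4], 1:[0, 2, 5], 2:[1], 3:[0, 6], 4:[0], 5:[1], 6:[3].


DFS stack-based: start with [0]
Visit order: [0, 1, 2, 5, 3, 6, 4]


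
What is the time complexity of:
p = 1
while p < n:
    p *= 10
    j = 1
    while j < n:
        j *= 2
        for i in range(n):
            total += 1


Per nesting level: O(log n) * O(log n) * O(n) = O(n (log n)^2)
Complexity: O(n (log n)^2)


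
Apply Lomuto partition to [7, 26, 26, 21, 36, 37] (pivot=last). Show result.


Elements <= 37 go left of pivot.
Result: [7, 26, 26, 21, 36, 37], pivot at index 5


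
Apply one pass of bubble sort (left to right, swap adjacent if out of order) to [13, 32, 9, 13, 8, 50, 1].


After one pass: [13, 9, 13, 8, 32, 1, 50]


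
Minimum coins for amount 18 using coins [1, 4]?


dp[0]=0; dp[i]=1+min(dp[i-c] for c in coins)
...dp[13]=4, dp[14]=5, dp[15]=6, dp[16]=4, dp[17]=5, dp[18]=6
Minimum coins for 18 = 6


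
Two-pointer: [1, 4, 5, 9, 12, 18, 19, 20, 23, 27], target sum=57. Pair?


Two pointers: lo=0, hi=9
No pair sums to 57


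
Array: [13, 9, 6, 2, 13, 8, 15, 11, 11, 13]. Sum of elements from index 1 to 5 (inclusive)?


Prefix sums: [0, 13, 22, 28, 30, 43, 51, 66, 77, 88, 101]
Sum[1..5] = prefix[6] - prefix[1] = 51 - 13 = 38


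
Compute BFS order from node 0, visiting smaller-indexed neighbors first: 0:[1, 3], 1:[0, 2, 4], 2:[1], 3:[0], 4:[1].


BFS queue: start with [0]
Visit order: [0, 1, 3, 2, 4]


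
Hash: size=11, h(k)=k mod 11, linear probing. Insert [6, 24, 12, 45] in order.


Insertions: 6->slot 6; 24->slot 2; 12->slot 1; 45->slot 3
Table: [None, 12, 24, 45, None, None, 6, None, None, None, None]


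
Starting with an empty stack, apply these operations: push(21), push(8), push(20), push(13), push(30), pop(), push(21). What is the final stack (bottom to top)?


push(21) -> [21]
push(8) -> [21, 8]
push(20) -> [21, 8, 20]
push(13) -> [21, 8, 20, 13]
push(30) -> [21, 8, 20, 13, 30]
pop() returns 30 -> [21, 8, 20, 13]
push(21) -> [21, 8, 20, 13, 21]
Final stack (bottom to top): [21, 8, 20, 13, 21]


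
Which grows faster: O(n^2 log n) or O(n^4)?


n^2 log n grows slower than quartic
O(n^2 log n) is asymptotically smaller; O(n^4) grows faster


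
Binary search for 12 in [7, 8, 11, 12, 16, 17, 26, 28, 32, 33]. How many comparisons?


Search for 12:
[0,9] mid=4 arr[4]=16
[0,3] mid=1 arr[1]=8
[2,3] mid=2 arr[2]=11
[3,3] mid=3 arr[3]=12
Total: 4 comparisons


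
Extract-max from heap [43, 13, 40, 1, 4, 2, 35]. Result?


Max = 43
Replace root with last, heapify down
Resulting heap: [40, 13, 35, 1, 4, 2]


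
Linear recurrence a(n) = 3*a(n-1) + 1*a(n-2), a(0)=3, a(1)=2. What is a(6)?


Build bottom-up:
...a(4)=96, a(5)=317, a(6)=3*317+1*96=1047


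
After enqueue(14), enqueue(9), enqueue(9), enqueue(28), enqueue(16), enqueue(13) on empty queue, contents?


enqueue(14) -> [14]
enqueue(9) -> [14, 9]
enqueue(9) -> [14, 9, 9]
enqueue(28) -> [14, 9, 9, 28]
enqueue(16) -> [14, 9, 9, 28, 16]
enqueue(13) -> [14, 9, 9, 28, 16, 13]
Final queue (front to back): [14, 9, 9, 28, 16, 13]


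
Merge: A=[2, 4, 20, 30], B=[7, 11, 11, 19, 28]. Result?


Compare heads, take smaller each step.
Merged: [2, 4, 7, 11, 11, 19, 20, 28, 30]


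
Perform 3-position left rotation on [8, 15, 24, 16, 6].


Left rotate by 3: [16, 6, 8, 15, 24]


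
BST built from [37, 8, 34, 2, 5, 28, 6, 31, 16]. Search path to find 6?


BST root = 37
Search for 6: compare at each node
Path: [37, 8, 2, 5, 6]


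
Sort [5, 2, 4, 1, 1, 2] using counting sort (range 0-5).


Count array: [0, 2, 2, 0, 1, 1]
Reconstruct: [1, 1, 2, 2, 4, 5]


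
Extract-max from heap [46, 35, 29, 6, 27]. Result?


Max = 46
Replace root with last, heapify down
Resulting heap: [35, 27, 29, 6]


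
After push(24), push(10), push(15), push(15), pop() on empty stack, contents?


push(24) -> [24]
push(10) -> [24, 10]
push(15) -> [24, 10, 15]
push(15) -> [24, 10, 15, 15]
pop() returns 15 -> [24, 10, 15]
Final stack (bottom to top): [24, 10, 15]


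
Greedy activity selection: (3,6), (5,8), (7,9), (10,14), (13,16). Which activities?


Greedy: pick earliest-ending, then skip overlaps.
Selected (3 activities): [(3, 6), (7, 9), (10, 14)]


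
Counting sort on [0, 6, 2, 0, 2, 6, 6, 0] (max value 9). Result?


Count array: [3, 0, 2, 0, 0, 0, 3, 0, 0, 0]
Reconstruct: [0, 0, 0, 2, 2, 6, 6, 6]


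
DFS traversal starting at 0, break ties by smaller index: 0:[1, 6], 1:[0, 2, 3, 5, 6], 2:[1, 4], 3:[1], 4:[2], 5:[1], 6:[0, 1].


DFS stack-based: start with [0]
Visit order: [0, 1, 2, 4, 3, 5, 6]


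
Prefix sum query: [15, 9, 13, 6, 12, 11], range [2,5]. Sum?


Prefix sums: [0, 15, 24, 37, 43, 55, 66]
Sum[2..5] = prefix[6] - prefix[2] = 66 - 24 = 42


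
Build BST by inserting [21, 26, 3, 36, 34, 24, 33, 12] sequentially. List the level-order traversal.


Root = 21; build tree by BST insertion.
Level-Order traversal: [21, 3, 26, 12, 24, 36, 34, 33]


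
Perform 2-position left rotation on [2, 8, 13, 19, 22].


Left rotate by 2: [13, 19, 22, 2, 8]


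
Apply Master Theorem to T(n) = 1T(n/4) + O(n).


a=1, b=4, c=1. log_4(1)=0 < c=1. Case 3: O(n^c) = O(n)
Complexity: O(n)


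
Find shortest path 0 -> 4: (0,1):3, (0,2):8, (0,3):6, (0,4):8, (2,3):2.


Dijkstra from 0:
Distances: {0: 0, 1: 3, 2: 8, 3: 6, 4: 8}
Shortest distance to 4 = 8, path = [0, 4]


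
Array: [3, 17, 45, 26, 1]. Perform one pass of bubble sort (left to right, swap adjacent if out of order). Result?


After one pass: [3, 17, 26, 1, 45]


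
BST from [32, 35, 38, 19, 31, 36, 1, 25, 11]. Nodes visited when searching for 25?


BST root = 32
Search for 25: compare at each node
Path: [32, 19, 31, 25]


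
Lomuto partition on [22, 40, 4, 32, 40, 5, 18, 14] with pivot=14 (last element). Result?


Elements <= 14 go left of pivot.
Result: [4, 5, 14, 32, 40, 40, 18, 22], pivot at index 2


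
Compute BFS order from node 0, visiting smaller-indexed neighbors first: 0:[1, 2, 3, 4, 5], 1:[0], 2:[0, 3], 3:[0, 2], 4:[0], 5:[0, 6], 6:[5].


BFS queue: start with [0]
Visit order: [0, 1, 2, 3, 4, 5, 6]


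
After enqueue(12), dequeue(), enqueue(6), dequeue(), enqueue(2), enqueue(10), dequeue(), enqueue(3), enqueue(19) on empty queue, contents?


enqueue(12) -> [12]
dequeue() returns 12 -> []
enqueue(6) -> [6]
dequeue() returns 6 -> []
enqueue(2) -> [2]
enqueue(10) -> [2, 10]
dequeue() returns 2 -> [10]
enqueue(3) -> [10, 3]
enqueue(19) -> [10, 3, 19]
Final queue (front to back): [10, 3, 19]


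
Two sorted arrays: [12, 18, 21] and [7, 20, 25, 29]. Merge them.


Compare heads, take smaller each step.
Merged: [7, 12, 18, 20, 21, 25, 29]


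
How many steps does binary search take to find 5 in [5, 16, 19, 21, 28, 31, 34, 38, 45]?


Search for 5:
[0,8] mid=4 arr[4]=28
[0,3] mid=1 arr[1]=16
[0,0] mid=0 arr[0]=5
Total: 3 comparisons


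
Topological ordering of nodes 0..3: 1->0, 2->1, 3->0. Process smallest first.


Kahn's algorithm, process smallest node first
Order: [2, 1, 3, 0]


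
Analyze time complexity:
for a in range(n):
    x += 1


Per nesting level: O(n) = O(n)
Complexity: O(n)


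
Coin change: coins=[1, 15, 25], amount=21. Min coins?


dp[0]=0; dp[i]=1+min(dp[i-c] for c in coins)
...dp[16]=2, dp[17]=3, dp[18]=4, dp[19]=5, dp[20]=6, dp[21]=7
Minimum coins for 21 = 7


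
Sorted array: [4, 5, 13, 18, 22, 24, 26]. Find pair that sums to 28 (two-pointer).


Two pointers: lo=0, hi=6
Found pair: (4, 24) summing to 28


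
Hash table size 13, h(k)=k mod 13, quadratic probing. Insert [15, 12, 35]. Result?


Insertions: 15->slot 2; 12->slot 12; 35->slot 9
Table: [None, None, 15, None, None, None, None, None, None, 35, None, None, 12]


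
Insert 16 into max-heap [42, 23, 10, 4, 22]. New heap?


Append 16: [42, 23, 10, 4, 22, 16]
Bubble up: swap idx 5(16) with idx 2(10)
Result: [42, 23, 16, 4, 22, 10]


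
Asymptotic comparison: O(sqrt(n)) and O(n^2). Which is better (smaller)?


sublinear grows slower than quadratic
O(sqrt(n)) is asymptotically smaller; O(n^2) grows faster


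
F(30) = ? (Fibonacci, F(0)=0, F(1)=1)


F(n)=F(n-1)+F(n-2)
...F(28)=317811, F(29)=514229, F(30)=832040


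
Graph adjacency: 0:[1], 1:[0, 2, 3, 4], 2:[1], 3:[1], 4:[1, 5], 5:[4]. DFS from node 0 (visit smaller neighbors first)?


DFS stack-based: start with [0]
Visit order: [0, 1, 2, 3, 4, 5]


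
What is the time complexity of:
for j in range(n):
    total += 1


Per nesting level: O(n) = O(n)
Complexity: O(n)


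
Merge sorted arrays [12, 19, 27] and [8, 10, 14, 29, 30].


Compare heads, take smaller each step.
Merged: [8, 10, 12, 14, 19, 27, 29, 30]


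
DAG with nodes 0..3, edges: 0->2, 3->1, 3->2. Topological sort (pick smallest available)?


Kahn's algorithm, process smallest node first
Order: [0, 3, 1, 2]


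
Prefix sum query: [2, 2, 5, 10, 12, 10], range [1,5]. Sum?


Prefix sums: [0, 2, 4, 9, 19, 31, 41]
Sum[1..5] = prefix[6] - prefix[1] = 41 - 2 = 39


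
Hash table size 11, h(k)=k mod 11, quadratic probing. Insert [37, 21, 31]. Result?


Insertions: 37->slot 4; 21->slot 10; 31->slot 9
Table: [None, None, None, None, 37, None, None, None, None, 31, 21]


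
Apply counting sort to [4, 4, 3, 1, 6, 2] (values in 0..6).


Count array: [0, 1, 1, 1, 2, 0, 1]
Reconstruct: [1, 2, 3, 4, 4, 6]


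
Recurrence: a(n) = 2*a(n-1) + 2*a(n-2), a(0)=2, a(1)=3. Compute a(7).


Build bottom-up:
...a(5)=196, a(6)=536, a(7)=2*536+2*196=1464


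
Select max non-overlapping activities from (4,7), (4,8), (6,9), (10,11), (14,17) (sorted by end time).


Greedy: pick earliest-ending, then skip overlaps.
Selected (3 activities): [(4, 7), (10, 11), (14, 17)]


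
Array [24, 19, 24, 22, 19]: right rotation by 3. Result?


Right rotate by 3: [24, 22, 19, 24, 19]


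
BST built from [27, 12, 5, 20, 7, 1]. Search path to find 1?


BST root = 27
Search for 1: compare at each node
Path: [27, 12, 5, 1]


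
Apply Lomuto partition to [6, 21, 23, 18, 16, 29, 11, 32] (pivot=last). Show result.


Elements <= 32 go left of pivot.
Result: [6, 21, 23, 18, 16, 29, 11, 32], pivot at index 7


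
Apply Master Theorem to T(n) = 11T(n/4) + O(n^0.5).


a=11, b=4, c=0.5. log_4(11)=1.730 > c=0.5. Case 1: O(n^log_b(a)) = O(n^1.730)
Complexity: O(n^1.730)


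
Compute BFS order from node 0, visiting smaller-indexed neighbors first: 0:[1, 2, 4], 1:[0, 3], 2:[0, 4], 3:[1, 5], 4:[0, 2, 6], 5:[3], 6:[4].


BFS queue: start with [0]
Visit order: [0, 1, 2, 4, 3, 6, 5]


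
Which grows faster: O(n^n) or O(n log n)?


linearithmic grows slower than n^n
O(n log n) is asymptotically smaller; O(n^n) grows faster


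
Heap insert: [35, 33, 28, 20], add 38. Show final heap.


Append 38: [35, 33, 28, 20, 38]
Bubble up: swap idx 4(38) with idx 1(33); swap idx 1(38) with idx 0(35)
Result: [38, 35, 28, 20, 33]


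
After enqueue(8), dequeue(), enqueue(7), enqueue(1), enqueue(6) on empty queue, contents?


enqueue(8) -> [8]
dequeue() returns 8 -> []
enqueue(7) -> [7]
enqueue(1) -> [7, 1]
enqueue(6) -> [7, 1, 6]
Final queue (front to back): [7, 1, 6]


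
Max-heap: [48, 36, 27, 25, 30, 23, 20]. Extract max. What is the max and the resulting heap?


Max = 48
Replace root with last, heapify down
Resulting heap: [36, 30, 27, 25, 20, 23]


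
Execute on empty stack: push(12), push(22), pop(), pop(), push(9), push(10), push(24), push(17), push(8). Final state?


push(12) -> [12]
push(22) -> [12, 22]
pop() returns 22 -> [12]
pop() returns 12 -> []
push(9) -> [9]
push(10) -> [9, 10]
push(24) -> [9, 10, 24]
push(17) -> [9, 10, 24, 17]
push(8) -> [9, 10, 24, 17, 8]
Final stack (bottom to top): [9, 10, 24, 17, 8]


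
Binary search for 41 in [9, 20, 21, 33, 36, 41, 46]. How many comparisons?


Search for 41:
[0,6] mid=3 arr[3]=33
[4,6] mid=5 arr[5]=41
Total: 2 comparisons


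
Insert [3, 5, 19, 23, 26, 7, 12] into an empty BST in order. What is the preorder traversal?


Root = 3; build tree by BST insertion.
Preorder traversal: [3, 5, 19, 7, 12, 23, 26]


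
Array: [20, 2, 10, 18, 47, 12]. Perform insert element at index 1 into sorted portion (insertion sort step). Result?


After one pass: [2, 20, 10, 18, 47, 12]


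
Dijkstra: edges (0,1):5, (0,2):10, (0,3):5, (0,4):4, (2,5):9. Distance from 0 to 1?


Dijkstra from 0:
Distances: {0: 0, 1: 5, 2: 10, 3: 5, 4: 4, 5: 19}
Shortest distance to 1 = 5, path = [0, 1]


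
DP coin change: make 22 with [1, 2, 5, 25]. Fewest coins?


dp[0]=0; dp[i]=1+min(dp[i-c] for c in coins)
...dp[17]=4, dp[18]=5, dp[19]=5, dp[20]=4, dp[21]=5, dp[22]=5
Minimum coins for 22 = 5


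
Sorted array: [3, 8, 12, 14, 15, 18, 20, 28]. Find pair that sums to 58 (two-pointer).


Two pointers: lo=0, hi=7
No pair sums to 58


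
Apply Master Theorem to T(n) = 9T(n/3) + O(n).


a=9, b=3, c=1. log_3(9)=2 > c=1. Case 1: O(n^log_b(a)) = O(n^2)
Complexity: O(n^2)


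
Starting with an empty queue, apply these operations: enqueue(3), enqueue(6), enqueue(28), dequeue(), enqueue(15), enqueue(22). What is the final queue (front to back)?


enqueue(3) -> [3]
enqueue(6) -> [3, 6]
enqueue(28) -> [3, 6, 28]
dequeue() returns 3 -> [6, 28]
enqueue(15) -> [6, 28, 15]
enqueue(22) -> [6, 28, 15, 22]
Final queue (front to back): [6, 28, 15, 22]


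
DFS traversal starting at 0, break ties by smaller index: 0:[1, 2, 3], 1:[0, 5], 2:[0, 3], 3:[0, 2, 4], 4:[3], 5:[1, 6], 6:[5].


DFS stack-based: start with [0]
Visit order: [0, 1, 5, 6, 2, 3, 4]


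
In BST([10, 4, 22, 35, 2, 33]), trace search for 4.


BST root = 10
Search for 4: compare at each node
Path: [10, 4]


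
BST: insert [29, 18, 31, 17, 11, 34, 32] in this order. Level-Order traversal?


Root = 29; build tree by BST insertion.
Level-Order traversal: [29, 18, 31, 17, 34, 11, 32]


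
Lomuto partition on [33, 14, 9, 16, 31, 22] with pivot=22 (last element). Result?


Elements <= 22 go left of pivot.
Result: [14, 9, 16, 22, 31, 33], pivot at index 3


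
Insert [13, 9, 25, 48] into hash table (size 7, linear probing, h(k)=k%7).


Insertions: 13->slot 6; 9->slot 2; 25->slot 4; 48->slot 0
Table: [48, None, 9, None, 25, None, 13]


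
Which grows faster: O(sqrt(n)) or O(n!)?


sublinear grows slower than factorial
O(sqrt(n)) is asymptotically smaller; O(n!) grows faster


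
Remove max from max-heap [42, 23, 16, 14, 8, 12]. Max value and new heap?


Max = 42
Replace root with last, heapify down
Resulting heap: [23, 14, 16, 12, 8]
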